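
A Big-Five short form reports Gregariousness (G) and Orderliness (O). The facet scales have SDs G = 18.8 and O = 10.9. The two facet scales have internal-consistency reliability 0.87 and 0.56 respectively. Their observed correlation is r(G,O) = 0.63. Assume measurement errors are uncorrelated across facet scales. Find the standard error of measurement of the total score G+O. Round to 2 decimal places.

9.91

Var(total) = 472.25 + 258.199 = 730.449.
True-score variance = 374.026 + 258.199 = 632.226, so reliability = 0.8655.
Error variance = 730.449 − 632.226 = 98.2236; SEM = √98.2236 = 9.91.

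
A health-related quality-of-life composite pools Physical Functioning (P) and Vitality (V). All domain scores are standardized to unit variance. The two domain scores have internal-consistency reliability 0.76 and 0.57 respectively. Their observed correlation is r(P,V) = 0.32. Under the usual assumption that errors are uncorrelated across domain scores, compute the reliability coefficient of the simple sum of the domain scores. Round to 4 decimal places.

Var(P+V) = 2 + 2·[0.32] = 2 + 0.64 = 2.64.
With uncorrelated errors the cross-covariances are all true-score covariance, so they carry over unchanged; only the diagonal terms shrink to ρᵢσᵢ².
True-score variance = [0.76 + 0.57] + 0.64 = 1.33 + 0.64 = 1.97.
Reliability = 1.97 / 2.64 = 0.7462.

0.7462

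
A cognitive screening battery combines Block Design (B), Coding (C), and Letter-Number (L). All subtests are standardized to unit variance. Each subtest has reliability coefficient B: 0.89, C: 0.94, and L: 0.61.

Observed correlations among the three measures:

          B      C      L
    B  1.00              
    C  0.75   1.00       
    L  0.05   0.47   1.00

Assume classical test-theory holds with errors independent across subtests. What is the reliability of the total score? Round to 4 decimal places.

0.8989

Var(B+C+L) = 3 + 2·[0.75 + 0.05 + 0.47] = 3 + 2.54 = 5.54.
With uncorrelated errors the cross-covariances are all true-score covariance, so they carry over unchanged; only the diagonal terms shrink to ρᵢσᵢ².
True-score variance = [0.89 + 0.94 + 0.61] + 2.54 = 2.44 + 2.54 = 4.98.
Reliability = 4.98 / 5.54 = 0.8989.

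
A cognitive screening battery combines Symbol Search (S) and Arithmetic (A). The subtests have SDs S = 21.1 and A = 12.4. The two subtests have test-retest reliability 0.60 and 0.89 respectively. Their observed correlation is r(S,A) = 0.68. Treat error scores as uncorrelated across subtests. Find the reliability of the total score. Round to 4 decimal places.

Var(S+A) = 21.1² + 12.4² + 2·[21.1·12.4·0.68] = 598.97 + 355.83 = 954.8.
With uncorrelated errors the cross-covariances are all true-score covariance, so they carry over unchanged; only the diagonal terms shrink to ρᵢσᵢ².
True-score variance = [21.1²·0.60 + 12.4²·0.89] + 355.83 = 403.972 + 355.83 = 759.803.
Reliability = 759.803 / 954.8 = 0.7958.

0.7958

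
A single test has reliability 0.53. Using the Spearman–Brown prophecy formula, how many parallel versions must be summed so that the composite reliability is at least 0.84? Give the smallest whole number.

k ≥ ρ*(1−ρ₁)/(ρ₁(1−ρ*)) = 0.84·0.47 / (0.53·0.16) = 4.656.
Smallest integer k = 5.

5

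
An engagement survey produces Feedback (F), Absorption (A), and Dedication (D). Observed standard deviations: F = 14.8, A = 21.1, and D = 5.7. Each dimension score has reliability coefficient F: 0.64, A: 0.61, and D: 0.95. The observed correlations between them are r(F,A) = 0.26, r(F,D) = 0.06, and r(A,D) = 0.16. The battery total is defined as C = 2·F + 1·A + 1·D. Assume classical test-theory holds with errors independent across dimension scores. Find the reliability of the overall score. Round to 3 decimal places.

Var(C) = 2²·14.8² + 21.1² + 5.7² + 2·[2·14.8·21.1·0.26 + 2·14.8·5.7·0.06 + 21.1·5.7·0.16] = 1353.86 + 383.504 = 1737.36.
With uncorrelated errors the cross-covariances are all true-score covariance, so they carry over unchanged; only the diagonal terms shrink to ρᵢσᵢ².
True-score variance = [2²·14.8²·0.64 + 21.1²·0.61 + 5.7²·0.95] + 383.504 = 863.186 + 383.504 = 1246.69.
Reliability = 1246.69 / 1737.36 = 0.718.

0.718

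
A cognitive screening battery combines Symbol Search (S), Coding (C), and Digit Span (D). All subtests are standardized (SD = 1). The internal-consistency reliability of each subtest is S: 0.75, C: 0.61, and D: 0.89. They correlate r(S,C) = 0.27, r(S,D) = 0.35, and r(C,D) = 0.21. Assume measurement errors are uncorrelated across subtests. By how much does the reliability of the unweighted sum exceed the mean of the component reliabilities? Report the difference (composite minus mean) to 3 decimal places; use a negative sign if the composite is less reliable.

Var(sum) = 3 + 1.66 = 4.66; true-score variance = 2.25 + 1.66 = 3.91; composite reliability = 0.8391.
Mean component reliability = 0.7500.
Difference = 0.8391 − 0.7500 = 0.089.

0.089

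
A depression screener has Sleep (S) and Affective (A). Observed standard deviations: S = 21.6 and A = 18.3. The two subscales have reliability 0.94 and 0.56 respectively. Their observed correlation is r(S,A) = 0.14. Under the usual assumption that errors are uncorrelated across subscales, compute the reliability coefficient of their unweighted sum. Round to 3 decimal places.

Var(S+A) = 21.6² + 18.3² + 2·[21.6·18.3·0.14] = 801.45 + 110.678 = 912.128.
Under uncorrelated errors the observed covariances equal the true-score covariances, so only the own-variance terms attenuate.
True-score variance = [21.6²·0.94 + 18.3²·0.56] + 110.678 = 626.105 + 110.678 = 736.783.
Reliability = 736.783 / 912.128 = 0.808.

0.808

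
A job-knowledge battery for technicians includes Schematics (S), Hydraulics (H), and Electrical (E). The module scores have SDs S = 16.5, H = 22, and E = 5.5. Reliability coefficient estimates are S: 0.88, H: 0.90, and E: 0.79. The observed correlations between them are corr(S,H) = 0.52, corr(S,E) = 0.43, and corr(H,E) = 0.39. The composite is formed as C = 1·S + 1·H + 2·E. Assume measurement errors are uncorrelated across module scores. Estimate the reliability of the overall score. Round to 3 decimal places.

Var(C) = 16.5² + 22² + 2²·5.5² + 2·[16.5·22·0.52 + 2·16.5·5.5·0.43 + 2·22·5.5·0.39] = 877.25 + 722.37 = 1599.62.
With uncorrelated errors the cross-covariances are all true-score covariance, so they carry over unchanged; only the diagonal terms shrink to ρᵢσᵢ².
True-score variance = [16.5²·0.88 + 22²·0.90 + 2²·5.5²·0.79] + 722.37 = 770.77 + 722.37 = 1493.14.
Reliability = 1493.14 / 1599.62 = 0.933.

0.933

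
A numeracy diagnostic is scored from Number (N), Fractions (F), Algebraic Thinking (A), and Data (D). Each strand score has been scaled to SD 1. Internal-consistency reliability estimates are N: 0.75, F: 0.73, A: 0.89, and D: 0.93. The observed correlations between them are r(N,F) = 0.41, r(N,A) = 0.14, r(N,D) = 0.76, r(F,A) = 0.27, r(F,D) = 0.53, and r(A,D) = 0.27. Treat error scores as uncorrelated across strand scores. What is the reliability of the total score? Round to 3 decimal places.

Var(N+F+A+D) = 4 + 2·[0.41 + 0.14 + 0.76 + 0.27 + 0.53 + 0.27] = 4 + 4.76 = 8.76.
With uncorrelated errors the cross-covariances are all true-score covariance, so they carry over unchanged; only the diagonal terms shrink to ρᵢσᵢ².
True-score variance = [0.75 + 0.73 + 0.89 + 0.93] + 4.76 = 3.3 + 4.76 = 8.06.
Reliability = 8.06 / 8.76 = 0.920.

0.920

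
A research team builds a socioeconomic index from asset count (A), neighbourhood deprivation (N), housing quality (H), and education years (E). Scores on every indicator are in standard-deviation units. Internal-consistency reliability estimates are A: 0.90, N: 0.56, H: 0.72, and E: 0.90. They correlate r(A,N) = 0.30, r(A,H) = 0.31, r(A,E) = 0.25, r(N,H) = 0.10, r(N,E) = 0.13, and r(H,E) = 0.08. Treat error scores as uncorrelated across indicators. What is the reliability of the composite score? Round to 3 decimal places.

Var(A+N+H+E) = 4 + 2·[0.30 + 0.31 + 0.25 + 0.10 + 0.13 + 0.08] = 4 + 2.34 = 6.34.
Under uncorrelated errors the observed covariances equal the true-score covariances, so only the own-variance terms attenuate.
True-score variance = [0.90 + 0.56 + 0.72 + 0.90] + 2.34 = 3.08 + 2.34 = 5.42.
Reliability = 5.42 / 6.34 = 0.855.

0.855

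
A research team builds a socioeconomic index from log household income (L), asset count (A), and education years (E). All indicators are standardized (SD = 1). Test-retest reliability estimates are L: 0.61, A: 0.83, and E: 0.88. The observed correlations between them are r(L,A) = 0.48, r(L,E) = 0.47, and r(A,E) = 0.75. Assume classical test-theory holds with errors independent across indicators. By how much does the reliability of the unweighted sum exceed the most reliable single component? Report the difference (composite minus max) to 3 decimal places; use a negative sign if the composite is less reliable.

0.014

Var(sum) = 3 + 3.4 = 6.4; true-score variance = 2.32 + 3.4 = 5.72; composite reliability = 0.8937.
Max component reliability = 0.8800.
Difference = 0.8937 − 0.8800 = 0.014.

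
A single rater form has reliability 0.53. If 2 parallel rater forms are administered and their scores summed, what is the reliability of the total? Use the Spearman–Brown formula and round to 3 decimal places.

ρ_k = kρ / (1 + (k−1)ρ) = 2·0.53 / (1 + 1·0.53) = 1.060 / 1.530 = 0.693.

0.693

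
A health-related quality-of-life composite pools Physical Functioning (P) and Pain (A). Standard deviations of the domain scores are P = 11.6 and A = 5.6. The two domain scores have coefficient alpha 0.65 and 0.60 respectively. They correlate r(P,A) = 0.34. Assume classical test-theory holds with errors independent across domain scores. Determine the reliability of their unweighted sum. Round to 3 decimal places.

0.716

Var(P+A) = 11.6² + 5.6² + 2·[11.6·5.6·0.34] = 165.92 + 44.1728 = 210.093.
With uncorrelated errors the cross-covariances are all true-score covariance, so they carry over unchanged; only the diagonal terms shrink to ρᵢσᵢ².
True-score variance = [11.6²·0.65 + 5.6²·0.60] + 44.1728 = 106.28 + 44.1728 = 150.453.
Reliability = 150.453 / 210.093 = 0.716.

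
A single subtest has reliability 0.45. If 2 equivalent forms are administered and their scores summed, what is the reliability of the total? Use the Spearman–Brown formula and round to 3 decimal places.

0.621

ρ_k = kρ / (1 + (k−1)ρ) = 2·0.45 / (1 + 1·0.45) = 0.900 / 1.450 = 0.621.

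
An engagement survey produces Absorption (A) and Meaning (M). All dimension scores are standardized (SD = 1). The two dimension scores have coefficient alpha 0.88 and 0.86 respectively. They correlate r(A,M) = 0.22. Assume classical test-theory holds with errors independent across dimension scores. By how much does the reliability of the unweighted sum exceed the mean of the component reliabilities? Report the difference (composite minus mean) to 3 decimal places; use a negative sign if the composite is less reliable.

Var(sum) = 2 + 0.44 = 2.44; true-score variance = 1.74 + 0.44 = 2.18; composite reliability = 0.8934.
Mean component reliability = 0.8700.
Difference = 0.8934 − 0.8700 = 0.023.

0.023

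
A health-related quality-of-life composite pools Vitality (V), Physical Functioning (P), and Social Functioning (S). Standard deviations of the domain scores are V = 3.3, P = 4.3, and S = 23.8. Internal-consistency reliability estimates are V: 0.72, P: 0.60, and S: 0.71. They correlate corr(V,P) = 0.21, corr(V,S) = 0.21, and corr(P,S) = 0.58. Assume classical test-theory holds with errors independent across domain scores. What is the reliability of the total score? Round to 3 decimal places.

0.768

Var(V+P+S) = 3.3² + 4.3² + 23.8² + 2·[3.3·4.3·0.21 + 3.3·23.8·0.21 + 4.3·23.8·0.58] = 595.82 + 157.661 = 753.481.
Under uncorrelated errors the observed covariances equal the true-score covariances, so only the own-variance terms attenuate.
True-score variance = [3.3²·0.72 + 4.3²·0.60 + 23.8²·0.71] + 157.661 = 421.107 + 157.661 = 578.768.
Reliability = 578.768 / 753.481 = 0.768.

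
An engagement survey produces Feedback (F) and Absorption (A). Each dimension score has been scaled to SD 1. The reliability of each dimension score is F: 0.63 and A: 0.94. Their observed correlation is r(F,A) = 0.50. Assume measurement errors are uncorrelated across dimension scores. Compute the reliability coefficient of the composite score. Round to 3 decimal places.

0.857

Var(F+A) = 2 + 2·[0.50] = 2 + 1 = 3.
Because errors are independent across components, Cov(Tᵢ,Tⱼ) = Cov(Xᵢ,Xⱼ); the off-diagonal part of the true-score variance is the same as above.
True-score variance = [0.63 + 0.94] + 1 = 1.57 + 1 = 2.57.
Reliability = 2.57 / 3 = 0.857.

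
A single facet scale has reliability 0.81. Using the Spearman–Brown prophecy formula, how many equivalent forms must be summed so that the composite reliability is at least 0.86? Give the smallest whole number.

k ≥ ρ*(1−ρ₁)/(ρ₁(1−ρ*)) = 0.86·0.19 / (0.81·0.14) = 1.441.
Smallest integer k = 2.

2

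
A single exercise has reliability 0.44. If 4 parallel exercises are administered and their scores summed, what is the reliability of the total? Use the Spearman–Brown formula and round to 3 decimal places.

0.759

ρ_k = kρ / (1 + (k−1)ρ) = 4·0.44 / (1 + 3·0.44) = 1.760 / 2.320 = 0.759.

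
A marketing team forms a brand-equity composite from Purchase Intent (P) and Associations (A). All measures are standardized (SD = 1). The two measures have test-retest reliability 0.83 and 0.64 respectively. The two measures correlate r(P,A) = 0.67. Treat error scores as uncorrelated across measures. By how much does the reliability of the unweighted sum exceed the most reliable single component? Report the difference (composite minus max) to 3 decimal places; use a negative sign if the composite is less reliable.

Var(sum) = 2 + 1.34 = 3.34; true-score variance = 1.47 + 1.34 = 2.81; composite reliability = 0.8413.
Max component reliability = 0.8300.
Difference = 0.8413 − 0.8300 = 0.011.

0.011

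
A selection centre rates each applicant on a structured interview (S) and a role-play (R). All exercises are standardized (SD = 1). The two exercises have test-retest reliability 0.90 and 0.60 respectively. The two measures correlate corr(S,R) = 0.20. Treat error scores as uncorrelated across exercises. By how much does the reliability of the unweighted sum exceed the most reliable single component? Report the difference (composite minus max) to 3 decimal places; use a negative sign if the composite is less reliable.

-0.108

Var(sum) = 2 + 0.4 = 2.4; true-score variance = 1.5 + 0.4 = 1.9; composite reliability = 0.7917.
Max component reliability = 0.9000.
Difference = 0.7917 − 0.9000 = -0.108.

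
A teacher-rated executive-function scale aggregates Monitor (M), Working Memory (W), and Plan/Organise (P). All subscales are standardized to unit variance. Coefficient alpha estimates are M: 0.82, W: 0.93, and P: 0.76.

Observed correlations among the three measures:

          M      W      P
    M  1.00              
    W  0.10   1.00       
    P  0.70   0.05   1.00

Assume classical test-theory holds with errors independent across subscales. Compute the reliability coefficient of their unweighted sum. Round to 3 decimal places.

Var(M+W+P) = 3 + 2·[0.10 + 0.70 + 0.05] = 3 + 1.7 = 4.7.
With uncorrelated errors the cross-covariances are all true-score covariance, so they carry over unchanged; only the diagonal terms shrink to ρᵢσᵢ².
True-score variance = [0.82 + 0.93 + 0.76] + 1.7 = 2.51 + 1.7 = 4.21.
Reliability = 4.21 / 4.7 = 0.896.

0.896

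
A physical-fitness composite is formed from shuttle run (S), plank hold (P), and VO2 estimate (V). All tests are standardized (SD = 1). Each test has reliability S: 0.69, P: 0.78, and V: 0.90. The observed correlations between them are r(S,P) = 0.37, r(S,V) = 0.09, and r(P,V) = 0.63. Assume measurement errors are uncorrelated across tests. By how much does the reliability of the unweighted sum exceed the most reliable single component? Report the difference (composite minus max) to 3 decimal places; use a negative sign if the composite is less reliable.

Var(sum) = 3 + 2.18 = 5.18; true-score variance = 2.37 + 2.18 = 4.55; composite reliability = 0.8784.
Max component reliability = 0.9000.
Difference = 0.8784 − 0.9000 = -0.022.

-0.022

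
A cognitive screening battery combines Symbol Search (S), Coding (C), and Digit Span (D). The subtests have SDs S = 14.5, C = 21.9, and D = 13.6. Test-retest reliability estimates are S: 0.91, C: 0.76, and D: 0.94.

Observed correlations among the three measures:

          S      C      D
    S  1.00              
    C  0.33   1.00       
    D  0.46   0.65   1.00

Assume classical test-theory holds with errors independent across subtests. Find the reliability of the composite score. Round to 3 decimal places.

0.912

Var(S+C+D) = 14.5² + 21.9² + 13.6² + 2·[14.5·21.9·0.33 + 14.5·13.6·0.46 + 21.9·13.6·0.65] = 874.82 + 778.199 = 1653.02.
Because errors are independent across components, Cov(Tᵢ,Tⱼ) = Cov(Xᵢ,Xⱼ); the off-diagonal part of the true-score variance is the same as above.
True-score variance = [14.5²·0.91 + 21.9²·0.76 + 13.6²·0.94] + 778.199 = 729.693 + 778.199 = 1507.89.
Reliability = 1507.89 / 1653.02 = 0.912.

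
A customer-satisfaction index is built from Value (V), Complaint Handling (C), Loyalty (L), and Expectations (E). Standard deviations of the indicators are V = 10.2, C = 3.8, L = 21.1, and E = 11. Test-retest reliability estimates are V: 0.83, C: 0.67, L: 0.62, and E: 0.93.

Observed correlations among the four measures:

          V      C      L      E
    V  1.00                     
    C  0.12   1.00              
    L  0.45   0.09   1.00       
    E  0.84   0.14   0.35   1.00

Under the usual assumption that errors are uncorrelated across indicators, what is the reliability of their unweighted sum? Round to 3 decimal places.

Var(V+C+L+E) = 10.2² + 3.8² + 21.1² + 11² + 2·[10.2·3.8·0.12 + 10.2·21.1·0.45 + 10.2·11·0.84 + 3.8·21.1·0.09 + 3.8·11·0.14 + 21.1·11·0.35] = 684.69 + 580.103 = 1264.79.
Because errors are independent across components, Cov(Tᵢ,Tⱼ) = Cov(Xᵢ,Xⱼ); the off-diagonal part of the true-score variance is the same as above.
True-score variance = [10.2²·0.83 + 3.8²·0.67 + 21.1²·0.62 + 11²·0.93] + 580.103 = 484.588 + 580.103 = 1064.69.
Reliability = 1064.69 / 1264.79 = 0.842.

0.842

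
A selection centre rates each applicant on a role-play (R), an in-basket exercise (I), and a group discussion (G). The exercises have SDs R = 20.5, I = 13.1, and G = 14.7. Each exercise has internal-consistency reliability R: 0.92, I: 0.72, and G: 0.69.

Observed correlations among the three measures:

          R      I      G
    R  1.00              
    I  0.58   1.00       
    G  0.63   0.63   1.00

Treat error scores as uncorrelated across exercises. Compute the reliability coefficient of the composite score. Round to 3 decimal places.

Var(R+I+G) = 20.5² + 13.1² + 14.7² + 2·[20.5·13.1·0.58 + 20.5·14.7·0.63 + 13.1·14.7·0.63] = 807.95 + 933.857 = 1741.81.
Under uncorrelated errors the observed covariances equal the true-score covariances, so only the own-variance terms attenuate.
True-score variance = [20.5²·0.92 + 13.1²·0.72 + 14.7²·0.69] + 933.857 = 659.291 + 933.857 = 1593.15.
Reliability = 1593.15 / 1741.81 = 0.915.

0.915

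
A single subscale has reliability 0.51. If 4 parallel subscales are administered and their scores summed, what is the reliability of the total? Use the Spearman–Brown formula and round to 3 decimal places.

ρ_k = kρ / (1 + (k−1)ρ) = 4·0.51 / (1 + 3·0.51) = 2.040 / 2.530 = 0.806.

0.806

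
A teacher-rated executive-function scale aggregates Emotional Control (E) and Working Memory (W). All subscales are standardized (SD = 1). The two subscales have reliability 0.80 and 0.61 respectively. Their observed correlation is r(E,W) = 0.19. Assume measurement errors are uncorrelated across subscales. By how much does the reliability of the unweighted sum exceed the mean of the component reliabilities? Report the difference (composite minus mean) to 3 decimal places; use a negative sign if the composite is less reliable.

Var(sum) = 2 + 0.38 = 2.38; true-score variance = 1.41 + 0.38 = 1.79; composite reliability = 0.7521.
Mean component reliability = 0.7050.
Difference = 0.7521 − 0.7050 = 0.047.

0.047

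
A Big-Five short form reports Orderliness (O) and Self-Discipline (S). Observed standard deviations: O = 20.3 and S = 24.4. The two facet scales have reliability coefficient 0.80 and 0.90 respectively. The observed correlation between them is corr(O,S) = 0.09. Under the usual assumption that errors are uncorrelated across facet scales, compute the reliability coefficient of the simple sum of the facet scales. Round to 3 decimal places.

Var(O+S) = 20.3² + 24.4² + 2·[20.3·24.4·0.09] = 1007.45 + 89.1576 = 1096.61.
With uncorrelated errors the cross-covariances are all true-score covariance, so they carry over unchanged; only the diagonal terms shrink to ρᵢσᵢ².
True-score variance = [20.3²·0.80 + 24.4²·0.90] + 89.1576 = 865.496 + 89.1576 = 954.654.
Reliability = 954.654 / 1096.61 = 0.871.

0.871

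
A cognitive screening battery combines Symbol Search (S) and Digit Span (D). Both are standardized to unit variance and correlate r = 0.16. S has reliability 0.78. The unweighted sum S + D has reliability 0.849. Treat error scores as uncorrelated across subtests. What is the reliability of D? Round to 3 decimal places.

0.870

Var(S+D) = 2 + 2·0.16 = 2.320.
True-score variance = ρ_S + ρ_D + 2·0.16, so 0.849 = (0.78 + ρ_D + 0.32) / 2.320.
ρ_D = 0.849·2.320 − 0.78 − 0.32 = 0.870.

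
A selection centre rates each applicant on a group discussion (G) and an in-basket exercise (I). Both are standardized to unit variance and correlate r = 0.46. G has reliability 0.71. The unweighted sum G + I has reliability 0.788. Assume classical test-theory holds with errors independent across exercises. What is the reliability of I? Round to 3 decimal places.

Var(G+I) = 2 + 2·0.46 = 2.920.
True-score variance = ρ_G + ρ_I + 2·0.46, so 0.788 = (0.71 + ρ_I + 0.92) / 2.920.
ρ_I = 0.788·2.920 − 0.71 − 0.92 = 0.671.

0.671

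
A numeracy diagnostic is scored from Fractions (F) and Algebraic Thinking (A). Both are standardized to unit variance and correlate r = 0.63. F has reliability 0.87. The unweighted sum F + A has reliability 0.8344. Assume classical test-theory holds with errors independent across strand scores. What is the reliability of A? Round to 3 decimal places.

0.590

Var(F+A) = 2 + 2·0.63 = 3.260.
True-score variance = ρ_F + ρ_A + 2·0.63, so 0.8344 = (0.87 + ρ_A + 1.26) / 3.260.
ρ_A = 0.8344·3.260 − 0.87 − 1.26 = 0.590.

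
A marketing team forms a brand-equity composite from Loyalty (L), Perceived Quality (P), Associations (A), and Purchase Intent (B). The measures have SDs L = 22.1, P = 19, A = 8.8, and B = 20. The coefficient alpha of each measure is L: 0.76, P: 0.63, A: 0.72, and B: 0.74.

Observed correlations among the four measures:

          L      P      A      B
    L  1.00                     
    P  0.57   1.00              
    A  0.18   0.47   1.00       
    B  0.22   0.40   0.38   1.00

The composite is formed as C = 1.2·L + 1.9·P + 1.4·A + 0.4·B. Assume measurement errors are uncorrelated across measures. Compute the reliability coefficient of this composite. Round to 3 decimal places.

Var(C) = 1.2²·22.1² + 1.9²·19² + 1.4²·8.8² + 0.4²·20² + 2·[2.28·22.1·19·0.57 + 1.68·22.1·8.8·0.18 + 0.48·22.1·20·0.22 + 2.66·19·8.8·0.47 + 0.76·19·20·0.40 + 0.56·8.8·20·0.38] = 2222.3 + 2026.39 = 4248.69.
With uncorrelated errors the cross-covariances are all true-score covariance, so they carry over unchanged; only the diagonal terms shrink to ρᵢσᵢ².
True-score variance = [1.2²·22.1²·0.76 + 1.9²·19²·0.63 + 1.4²·8.8²·0.72 + 0.4²·20²·0.74] + 2026.39 = 1512.18 + 2026.39 = 3538.57.
Reliability = 3538.57 / 4248.69 = 0.833.

0.833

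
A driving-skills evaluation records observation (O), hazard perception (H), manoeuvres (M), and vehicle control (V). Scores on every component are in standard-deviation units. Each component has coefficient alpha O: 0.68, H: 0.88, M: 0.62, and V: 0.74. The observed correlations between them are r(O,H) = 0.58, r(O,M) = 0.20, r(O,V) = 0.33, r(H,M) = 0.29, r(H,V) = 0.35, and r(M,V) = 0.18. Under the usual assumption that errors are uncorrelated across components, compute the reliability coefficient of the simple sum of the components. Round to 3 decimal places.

0.863

Var(O+H+M+V) = 4 + 2·[0.58 + 0.20 + 0.33 + 0.29 + 0.35 + 0.18] = 4 + 3.86 = 7.86.
Because errors are independent across components, Cov(Tᵢ,Tⱼ) = Cov(Xᵢ,Xⱼ); the off-diagonal part of the true-score variance is the same as above.
True-score variance = [0.68 + 0.88 + 0.62 + 0.74] + 3.86 = 2.92 + 3.86 = 6.78.
Reliability = 6.78 / 7.86 = 0.863.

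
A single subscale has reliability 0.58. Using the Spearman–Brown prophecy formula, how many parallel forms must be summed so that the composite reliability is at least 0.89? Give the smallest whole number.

k ≥ ρ*(1−ρ₁)/(ρ₁(1−ρ*)) = 0.89·0.42 / (0.58·0.11) = 5.859.
Smallest integer k = 6.

6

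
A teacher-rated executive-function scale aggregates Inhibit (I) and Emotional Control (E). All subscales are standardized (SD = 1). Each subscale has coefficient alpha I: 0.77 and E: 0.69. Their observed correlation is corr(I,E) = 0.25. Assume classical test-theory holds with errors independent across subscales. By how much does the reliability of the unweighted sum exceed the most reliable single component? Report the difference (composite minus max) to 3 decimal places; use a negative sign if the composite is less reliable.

Var(sum) = 2 + 0.5 = 2.5; true-score variance = 1.46 + 0.5 = 1.96; composite reliability = 0.7840.
Max component reliability = 0.7700.
Difference = 0.7840 − 0.7700 = 0.014.

0.014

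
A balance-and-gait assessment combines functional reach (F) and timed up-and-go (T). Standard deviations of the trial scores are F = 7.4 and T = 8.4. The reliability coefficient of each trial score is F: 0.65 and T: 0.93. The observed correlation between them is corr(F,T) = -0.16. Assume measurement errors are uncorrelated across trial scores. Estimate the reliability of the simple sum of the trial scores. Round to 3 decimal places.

0.771

Var(F+T) = 7.4² + 8.4² + 2·[7.4·8.4·(-0.16)] = 125.32 − 19.8912 = 105.429.
Because errors are independent across components, Cov(Tᵢ,Tⱼ) = Cov(Xᵢ,Xⱼ); the off-diagonal part of the true-score variance is the same as above.
True-score variance = [7.4²·0.65 + 8.4²·0.93] − 19.8912 = 101.215 − 19.8912 = 81.3236.
Reliability = 81.3236 / 105.429 = 0.771.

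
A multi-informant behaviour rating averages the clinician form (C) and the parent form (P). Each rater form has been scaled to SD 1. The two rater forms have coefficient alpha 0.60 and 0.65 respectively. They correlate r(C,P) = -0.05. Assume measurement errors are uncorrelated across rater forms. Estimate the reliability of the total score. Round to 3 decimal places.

0.605

Var(C+P) = 2 + 2·[(-0.05)] = 2 − 0.1 = 1.9.
With uncorrelated errors the cross-covariances are all true-score covariance, so they carry over unchanged; only the diagonal terms shrink to ρᵢσᵢ².
True-score variance = [0.60 + 0.65] − 0.1 = 1.25 − 0.1 = 1.15.
Reliability = 1.15 / 1.9 = 0.605.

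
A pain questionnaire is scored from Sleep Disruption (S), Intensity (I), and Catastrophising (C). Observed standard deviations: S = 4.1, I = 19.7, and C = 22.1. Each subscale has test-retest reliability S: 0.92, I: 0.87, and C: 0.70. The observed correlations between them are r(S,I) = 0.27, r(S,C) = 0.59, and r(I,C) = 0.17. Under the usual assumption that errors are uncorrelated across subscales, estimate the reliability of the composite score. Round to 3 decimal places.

0.834

Var(S+I+C) = 4.1² + 19.7² + 22.1² + 2·[4.1·19.7·0.27 + 4.1·22.1·0.59 + 19.7·22.1·0.17] = 893.31 + 298.561 = 1191.87.
Because errors are independent across components, Cov(Tᵢ,Tⱼ) = Cov(Xᵢ,Xⱼ); the off-diagonal part of the true-score variance is the same as above.
True-score variance = [4.1²·0.92 + 19.7²·0.87 + 22.1²·0.70] + 298.561 = 694.99 + 298.561 = 993.552.
Reliability = 993.552 / 1191.87 = 0.834.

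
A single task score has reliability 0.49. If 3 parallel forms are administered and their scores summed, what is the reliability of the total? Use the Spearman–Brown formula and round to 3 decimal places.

ρ_k = kρ / (1 + (k−1)ρ) = 3·0.49 / (1 + 2·0.49) = 1.470 / 1.980 = 0.742.

0.742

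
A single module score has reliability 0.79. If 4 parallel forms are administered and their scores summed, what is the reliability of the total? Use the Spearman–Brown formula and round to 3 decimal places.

ρ_k = kρ / (1 + (k−1)ρ) = 4·0.79 / (1 + 3·0.79) = 3.160 / 3.370 = 0.938.

0.938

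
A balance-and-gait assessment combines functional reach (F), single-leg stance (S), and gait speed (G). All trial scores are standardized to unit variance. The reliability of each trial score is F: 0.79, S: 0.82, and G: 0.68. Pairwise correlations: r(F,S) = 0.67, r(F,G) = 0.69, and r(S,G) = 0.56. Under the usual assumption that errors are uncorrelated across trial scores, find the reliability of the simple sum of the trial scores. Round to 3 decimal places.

Var(F+S+G) = 3 + 2·[0.67 + 0.69 + 0.56] = 3 + 3.84 = 6.84.
Under uncorrelated errors the observed covariances equal the true-score covariances, so only the own-variance terms attenuate.
True-score variance = [0.79 + 0.82 + 0.68] + 3.84 = 2.29 + 3.84 = 6.13.
Reliability = 6.13 / 6.84 = 0.896.

0.896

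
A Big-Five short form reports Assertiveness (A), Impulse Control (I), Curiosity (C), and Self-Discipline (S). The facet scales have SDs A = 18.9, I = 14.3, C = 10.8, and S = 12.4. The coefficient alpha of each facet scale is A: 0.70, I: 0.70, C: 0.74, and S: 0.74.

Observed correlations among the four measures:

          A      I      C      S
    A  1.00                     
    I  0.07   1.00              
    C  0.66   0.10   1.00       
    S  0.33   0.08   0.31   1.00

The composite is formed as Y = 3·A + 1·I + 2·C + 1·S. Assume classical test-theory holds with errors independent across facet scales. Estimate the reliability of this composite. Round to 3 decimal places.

0.817

Var(Y) = 3²·18.9² + 14.3² + 2²·10.8² + 12.4² + 2·[3·18.9·14.3·0.07 + 6·18.9·10.8·0.66 + 3·18.9·12.4·0.33 + 2·14.3·10.8·0.10 + 14.3·12.4·0.08 + 2·10.8·12.4·0.31] = 4039.7 + 2450.38 = 6490.08.
Under uncorrelated errors the observed covariances equal the true-score covariances, so only the own-variance terms attenuate.
True-score variance = [3²·18.9²·0.70 + 14.3²·0.70 + 2²·10.8²·0.74 + 12.4²·0.74] + 2450.38 = 2852.6 + 2450.38 = 5302.99.
Reliability = 5302.99 / 6490.08 = 0.817.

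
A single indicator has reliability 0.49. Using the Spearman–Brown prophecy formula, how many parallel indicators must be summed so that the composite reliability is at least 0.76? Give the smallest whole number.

4

k ≥ ρ*(1−ρ₁)/(ρ₁(1−ρ*)) = 0.76·0.51 / (0.49·0.24) = 3.296.
Smallest integer k = 4.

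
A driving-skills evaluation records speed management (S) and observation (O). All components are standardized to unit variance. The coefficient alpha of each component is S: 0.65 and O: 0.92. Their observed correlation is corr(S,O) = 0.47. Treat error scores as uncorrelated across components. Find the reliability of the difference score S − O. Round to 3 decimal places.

0.594

Var(S−O) = 1 + 1 − 2·0.47 = 2 − 0.94 = 1.06.
Because errors are independent across components, Cov(Tᵢ,Tⱼ) = Cov(Xᵢ,Xⱼ); the off-diagonal part of the true-score variance is the same as above.
True-score variance = [0.65 + 0.92] − 0.94 = 1.57 − 0.94 = 0.63.
Reliability = 0.63 / 1.06 = 0.594.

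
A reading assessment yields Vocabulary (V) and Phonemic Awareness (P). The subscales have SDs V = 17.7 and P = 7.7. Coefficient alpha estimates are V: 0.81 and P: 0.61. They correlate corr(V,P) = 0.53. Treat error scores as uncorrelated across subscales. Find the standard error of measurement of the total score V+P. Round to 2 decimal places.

Var(total) = 372.58 + 144.467 = 517.047.
True-score variance = 289.932 + 144.467 = 434.399, so reliability = 0.8402.
Error variance = 517.047 − 434.399 = 82.6482; SEM = √82.6482 = 9.09.

9.09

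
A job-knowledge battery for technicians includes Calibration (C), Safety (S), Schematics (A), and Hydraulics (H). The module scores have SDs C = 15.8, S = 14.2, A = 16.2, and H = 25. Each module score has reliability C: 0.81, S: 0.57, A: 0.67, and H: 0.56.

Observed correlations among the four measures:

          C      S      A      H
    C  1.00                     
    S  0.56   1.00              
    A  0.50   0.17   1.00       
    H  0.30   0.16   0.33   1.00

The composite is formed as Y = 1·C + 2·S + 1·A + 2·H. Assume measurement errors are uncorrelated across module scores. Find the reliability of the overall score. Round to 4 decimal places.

Var(Y) = 15.8² + 2²·14.2² + 16.2² + 2²·25² + 2·[2·15.8·14.2·0.56 + 15.8·16.2·0.50 + 2·15.8·25·0.30 + 2·14.2·16.2·0.17 + 4·14.2·25·0.16 + 2·16.2·25·0.33] = 3818.64 + 2377.95 = 6196.59.
With uncorrelated errors the cross-covariances are all true-score covariance, so they carry over unchanged; only the diagonal terms shrink to ρᵢσᵢ².
True-score variance = [15.8²·0.81 + 2²·14.2²·0.57 + 16.2²·0.67 + 2²·25²·0.56] + 2377.95 = 2237.78 + 2377.95 = 4615.74.
Reliability = 4615.74 / 6196.59 = 0.7449.

0.7449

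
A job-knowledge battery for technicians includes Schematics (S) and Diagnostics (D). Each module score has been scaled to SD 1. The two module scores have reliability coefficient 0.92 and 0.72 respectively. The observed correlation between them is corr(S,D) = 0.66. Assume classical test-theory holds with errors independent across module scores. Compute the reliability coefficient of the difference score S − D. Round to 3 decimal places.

Var(S−D) = 1 + 1 − 2·0.66 = 2 − 1.32 = 0.68.
Because errors are independent across components, Cov(Tᵢ,Tⱼ) = Cov(Xᵢ,Xⱼ); the off-diagonal part of the true-score variance is the same as above.
True-score variance = [0.92 + 0.72] − 1.32 = 1.64 − 1.32 = 0.32.
Reliability = 0.32 / 0.68 = 0.471.

0.471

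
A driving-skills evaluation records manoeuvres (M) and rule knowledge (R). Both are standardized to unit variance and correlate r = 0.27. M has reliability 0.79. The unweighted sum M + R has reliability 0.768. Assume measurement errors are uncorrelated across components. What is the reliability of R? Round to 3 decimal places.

Var(M+R) = 2 + 2·0.27 = 2.540.
True-score variance = ρ_M + ρ_R + 2·0.27, so 0.768 = (0.79 + ρ_R + 0.54) / 2.540.
ρ_R = 0.768·2.540 − 0.79 − 0.54 = 0.621.

0.621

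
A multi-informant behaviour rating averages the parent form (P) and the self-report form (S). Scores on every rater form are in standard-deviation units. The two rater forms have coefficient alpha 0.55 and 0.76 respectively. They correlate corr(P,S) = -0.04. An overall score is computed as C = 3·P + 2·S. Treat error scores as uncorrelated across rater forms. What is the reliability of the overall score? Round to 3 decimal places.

Var(C) = 3² + 2² + 2·[6·(-0.04)] = 13 − 0.48 = 12.52.
With uncorrelated errors the cross-covariances are all true-score covariance, so they carry over unchanged; only the diagonal terms shrink to ρᵢσᵢ².
True-score variance = [3²·0.55 + 2²·0.76] − 0.48 = 7.99 − 0.48 = 7.51.
Reliability = 7.51 / 12.52 = 0.600.

0.600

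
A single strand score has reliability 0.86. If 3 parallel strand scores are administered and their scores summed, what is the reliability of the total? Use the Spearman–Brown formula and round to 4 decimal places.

ρ_k = kρ / (1 + (k−1)ρ) = 3·0.86 / (1 + 2·0.86) = 2.580 / 2.720 = 0.9485.

0.9485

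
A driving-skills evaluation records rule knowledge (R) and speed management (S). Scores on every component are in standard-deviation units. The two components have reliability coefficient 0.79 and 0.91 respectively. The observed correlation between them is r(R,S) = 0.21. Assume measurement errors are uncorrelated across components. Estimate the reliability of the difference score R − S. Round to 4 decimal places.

Var(R−S) = 1 + 1 − 2·0.21 = 2 − 0.42 = 1.58.
With uncorrelated errors the cross-covariances are all true-score covariance, so they carry over unchanged; only the diagonal terms shrink to ρᵢσᵢ².
True-score variance = [0.79 + 0.91] − 0.42 = 1.7 − 0.42 = 1.28.
Reliability = 1.28 / 1.58 = 0.8101.

0.8101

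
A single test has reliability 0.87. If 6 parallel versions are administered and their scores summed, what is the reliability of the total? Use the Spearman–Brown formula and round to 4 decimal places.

ρ_k = kρ / (1 + (k−1)ρ) = 6·0.87 / (1 + 5·0.87) = 5.220 / 5.350 = 0.9757.

0.9757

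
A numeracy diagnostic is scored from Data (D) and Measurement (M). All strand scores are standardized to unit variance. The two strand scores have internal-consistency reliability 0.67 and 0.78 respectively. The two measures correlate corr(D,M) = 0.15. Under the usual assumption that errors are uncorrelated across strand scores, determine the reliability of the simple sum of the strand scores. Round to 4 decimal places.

0.7609

Var(D+M) = 2 + 2·[0.15] = 2 + 0.3 = 2.3.
Because errors are independent across components, Cov(Tᵢ,Tⱼ) = Cov(Xᵢ,Xⱼ); the off-diagonal part of the true-score variance is the same as above.
True-score variance = [0.67 + 0.78] + 0.3 = 1.45 + 0.3 = 1.75.
Reliability = 1.75 / 2.3 = 0.7609.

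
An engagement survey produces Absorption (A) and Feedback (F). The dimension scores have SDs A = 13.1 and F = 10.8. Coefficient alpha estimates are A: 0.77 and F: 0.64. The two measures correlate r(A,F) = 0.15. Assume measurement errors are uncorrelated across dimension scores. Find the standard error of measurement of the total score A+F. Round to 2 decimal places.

9.03

Var(total) = 288.25 + 42.444 = 330.694.
True-score variance = 206.789 + 42.444 = 249.233, so reliability = 0.7537.
Error variance = 330.694 − 249.233 = 81.4607; SEM = √81.4607 = 9.03.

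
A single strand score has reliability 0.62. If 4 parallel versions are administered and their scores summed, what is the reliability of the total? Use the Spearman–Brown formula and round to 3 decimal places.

ρ_k = kρ / (1 + (k−1)ρ) = 4·0.62 / (1 + 3·0.62) = 2.480 / 2.860 = 0.867.

0.867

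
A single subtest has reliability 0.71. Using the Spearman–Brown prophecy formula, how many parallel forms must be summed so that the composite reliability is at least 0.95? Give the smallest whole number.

k ≥ ρ*(1−ρ₁)/(ρ₁(1−ρ*)) = 0.95·0.29 / (0.71·0.05) = 7.761.
Smallest integer k = 8.

8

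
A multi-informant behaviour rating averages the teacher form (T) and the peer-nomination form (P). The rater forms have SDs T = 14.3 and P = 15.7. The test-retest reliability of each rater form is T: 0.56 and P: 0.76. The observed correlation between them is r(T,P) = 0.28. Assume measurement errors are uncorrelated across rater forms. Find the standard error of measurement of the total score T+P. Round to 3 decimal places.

12.212

Var(total) = 450.98 + 125.726 = 576.706.
True-score variance = 301.847 + 125.726 = 427.572, so reliability = 0.7414.
Error variance = 576.706 − 427.572 = 149.133; SEM = √149.133 = 12.212.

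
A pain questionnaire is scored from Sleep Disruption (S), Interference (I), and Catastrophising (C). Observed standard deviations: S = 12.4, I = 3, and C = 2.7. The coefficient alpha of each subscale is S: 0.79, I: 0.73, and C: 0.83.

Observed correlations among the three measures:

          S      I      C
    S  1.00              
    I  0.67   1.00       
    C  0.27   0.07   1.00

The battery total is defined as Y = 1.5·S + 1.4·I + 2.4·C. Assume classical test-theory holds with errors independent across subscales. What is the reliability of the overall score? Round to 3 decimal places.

0.854

Var(Y) = 1.5²·12.4² + 1.4²·3² + 2.4²·2.7² + 2·[2.1·12.4·3·0.67 + 3.6·12.4·2.7·0.27 + 3.36·3·2.7·0.07] = 405.59 + 173.576 = 579.167.
Under uncorrelated errors the observed covariances equal the true-score covariances, so only the own-variance terms attenuate.
True-score variance = [1.5²·12.4²·0.79 + 1.4²·3²·0.73 + 2.4²·2.7²·0.83] + 173.576 = 321.038 + 173.576 = 494.614.
Reliability = 494.614 / 579.167 = 0.854.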